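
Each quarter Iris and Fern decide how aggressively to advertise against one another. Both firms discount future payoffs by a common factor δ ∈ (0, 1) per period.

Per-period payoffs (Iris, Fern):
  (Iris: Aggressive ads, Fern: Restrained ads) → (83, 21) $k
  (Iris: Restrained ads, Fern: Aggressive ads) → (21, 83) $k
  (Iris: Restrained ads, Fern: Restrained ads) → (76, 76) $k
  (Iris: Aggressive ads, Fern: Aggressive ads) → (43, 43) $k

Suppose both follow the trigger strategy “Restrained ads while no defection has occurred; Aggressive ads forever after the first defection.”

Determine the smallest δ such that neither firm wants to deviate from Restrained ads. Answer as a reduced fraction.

7/40

76/(1−δ) ≥ 83 + 43δ/(1−δ)
76 ≥ 83 − 40δ
δ ≥ 7/40.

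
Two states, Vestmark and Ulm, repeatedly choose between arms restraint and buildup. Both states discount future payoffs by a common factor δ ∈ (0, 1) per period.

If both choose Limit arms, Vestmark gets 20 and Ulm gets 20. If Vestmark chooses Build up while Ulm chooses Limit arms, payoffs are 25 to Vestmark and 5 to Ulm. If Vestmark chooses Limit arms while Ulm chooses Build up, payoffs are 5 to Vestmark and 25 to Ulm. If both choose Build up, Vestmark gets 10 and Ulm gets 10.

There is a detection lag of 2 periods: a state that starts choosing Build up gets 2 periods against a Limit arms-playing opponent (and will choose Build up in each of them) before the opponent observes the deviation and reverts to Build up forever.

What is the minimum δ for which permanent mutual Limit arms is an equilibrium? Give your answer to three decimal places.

0.577

A deviator earns 25 for 2 periods, then 10 forever; cooperating earns 20 forever. Multiplying the IC by (1−δ):
20 ≥ 25(1−δ^2) + 10δ^2, so 15·δ^2 ≥ 5 and δ^2 ≥ 1/3.
δ ≥ (1/3)^(1/2) ≈ 0.577.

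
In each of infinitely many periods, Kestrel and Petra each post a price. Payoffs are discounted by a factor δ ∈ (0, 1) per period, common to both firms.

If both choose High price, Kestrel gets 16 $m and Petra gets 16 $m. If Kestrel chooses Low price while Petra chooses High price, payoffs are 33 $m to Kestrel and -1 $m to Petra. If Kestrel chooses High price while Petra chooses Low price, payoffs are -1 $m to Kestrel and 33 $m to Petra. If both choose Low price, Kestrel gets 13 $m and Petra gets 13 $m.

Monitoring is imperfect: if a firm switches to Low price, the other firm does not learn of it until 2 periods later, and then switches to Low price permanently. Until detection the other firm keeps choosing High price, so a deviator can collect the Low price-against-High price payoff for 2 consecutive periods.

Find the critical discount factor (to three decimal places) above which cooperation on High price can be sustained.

0.922

A deviator earns 33 for 2 periods, then 13 forever; cooperating earns 16 forever. Multiplying the IC by (1−δ):
16 ≥ 33(1−δ^2) + 13δ^2, so 20·δ^2 ≥ 17 and δ^2 ≥ 17/20.
δ ≥ (17/20)^(1/2) ≈ 0.922.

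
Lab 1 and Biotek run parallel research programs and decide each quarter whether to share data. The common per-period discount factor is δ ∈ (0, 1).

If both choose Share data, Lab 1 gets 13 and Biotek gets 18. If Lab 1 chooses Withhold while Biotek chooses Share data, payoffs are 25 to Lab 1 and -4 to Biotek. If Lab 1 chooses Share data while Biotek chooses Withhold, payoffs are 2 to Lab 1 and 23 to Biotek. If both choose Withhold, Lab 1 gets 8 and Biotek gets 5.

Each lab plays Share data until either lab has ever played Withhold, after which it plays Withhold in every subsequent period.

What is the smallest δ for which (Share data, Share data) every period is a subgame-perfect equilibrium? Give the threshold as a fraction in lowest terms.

Lab 1's threshold: (25−13)/(25−8) = 12/17.
Biotek's threshold: (23−18)/(23−5) = 5/18.
12/17 > 5/18, so Lab 1 binds and δ* = 12/17.

12/17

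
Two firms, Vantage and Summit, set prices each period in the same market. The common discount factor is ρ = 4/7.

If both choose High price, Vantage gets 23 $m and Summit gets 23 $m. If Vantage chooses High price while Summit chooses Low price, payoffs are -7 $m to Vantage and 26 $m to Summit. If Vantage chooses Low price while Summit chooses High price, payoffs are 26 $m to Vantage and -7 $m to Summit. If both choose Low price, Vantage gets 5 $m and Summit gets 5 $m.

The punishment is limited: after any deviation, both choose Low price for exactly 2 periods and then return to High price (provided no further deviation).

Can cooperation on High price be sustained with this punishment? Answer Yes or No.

Comparing payoff streams over the 3 periods until play realigns: cooperate → 23(1+ρ+…+ρ^2); deviate → 26 + 5(ρ+…+ρ^2).
Cooperation is sustained iff (23−5)(ρ+…+ρ^2) ≥ 26−23.
ρ+…+ρ^2 = 4/7·(1−(4/7)^2)/(1−4/7) = 0.8980, and (26−23)/(23−5) = 0.1667.
0.8980 ≥ 0.1667, so cooperation is sustainable.

Yes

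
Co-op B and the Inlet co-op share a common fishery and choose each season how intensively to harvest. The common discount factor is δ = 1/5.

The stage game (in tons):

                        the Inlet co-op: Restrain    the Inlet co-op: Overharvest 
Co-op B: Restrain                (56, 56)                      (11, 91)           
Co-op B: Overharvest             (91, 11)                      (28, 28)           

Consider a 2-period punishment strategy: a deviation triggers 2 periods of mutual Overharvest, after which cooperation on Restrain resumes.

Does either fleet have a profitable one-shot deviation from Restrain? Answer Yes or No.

Comparing payoff streams over the 3 periods until play realigns: cooperate → 56(1+δ+…+δ^2); deviate → 91 + 28(δ+…+δ^2).
Cooperation is sustained iff (56−28)(δ+…+δ^2) ≥ 91−56.
δ+…+δ^2 = 1/5·(1−(1/5)^2)/(1−1/5) = 0.2400, and (91−56)/(56−28) = 1.2500.
0.2400 < 1.2500, so cooperation is not sustainable.

Yes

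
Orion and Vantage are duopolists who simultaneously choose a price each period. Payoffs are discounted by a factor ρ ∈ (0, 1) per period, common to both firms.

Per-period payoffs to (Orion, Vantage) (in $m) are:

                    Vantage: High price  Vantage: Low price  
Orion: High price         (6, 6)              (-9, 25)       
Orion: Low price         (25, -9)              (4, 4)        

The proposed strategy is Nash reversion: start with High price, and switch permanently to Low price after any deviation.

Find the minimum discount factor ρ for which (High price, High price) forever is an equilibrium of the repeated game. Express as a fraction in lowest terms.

19/21

Cooperation forever yields 6 each period: 6/(1−ρ).
Deviating yields 25 once, then 4 forever: 25 + 4ρ/(1−ρ).
No profitable deviation requires 6/(1−ρ) ≥ 25 + 4ρ/(1−ρ).
Multiplying by (1−ρ): 6 ≥ 25(1−ρ) + 4ρ = 25 − 21ρ.
So 21ρ ≥ 19, i.e. ρ ≥ 19/21.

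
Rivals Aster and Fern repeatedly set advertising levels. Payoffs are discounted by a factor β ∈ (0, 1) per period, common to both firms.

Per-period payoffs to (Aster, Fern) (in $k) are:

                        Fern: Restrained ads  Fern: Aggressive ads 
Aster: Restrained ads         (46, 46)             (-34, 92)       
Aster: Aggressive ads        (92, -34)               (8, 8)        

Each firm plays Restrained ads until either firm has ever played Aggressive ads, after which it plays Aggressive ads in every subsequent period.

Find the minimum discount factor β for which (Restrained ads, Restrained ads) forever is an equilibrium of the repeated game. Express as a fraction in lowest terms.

One-period gain from deviating is 92 − 46 = 46. The loss is 46 − 8 = 38 in every subsequent period, with present value 38·β/(1−β).
Deviation is unprofitable when 38·β/(1−β) ≥ 46, i.e. β/(1−β) ≥ 23/19.
Equivalently β ≥ 46/(46+38) = 23/42.

23/42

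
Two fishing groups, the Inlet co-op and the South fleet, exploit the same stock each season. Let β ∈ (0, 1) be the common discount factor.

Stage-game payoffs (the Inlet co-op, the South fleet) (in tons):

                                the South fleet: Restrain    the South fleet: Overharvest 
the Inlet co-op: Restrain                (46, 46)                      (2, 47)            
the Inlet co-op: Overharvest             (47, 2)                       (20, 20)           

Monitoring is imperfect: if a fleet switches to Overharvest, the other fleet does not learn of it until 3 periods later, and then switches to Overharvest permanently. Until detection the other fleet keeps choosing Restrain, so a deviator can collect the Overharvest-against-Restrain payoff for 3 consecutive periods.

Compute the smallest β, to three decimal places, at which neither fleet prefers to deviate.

The best deviation is to choose Overharvest for all 3 undetected periods, earning 47 each, then 20 forever once detected.
Deviation value: 47(1−β^3)/(1−β) + 20β^3/(1−β); cooperation value: 46/(1−β).
IC: 46 ≥ 47(1−β^3) + 20β^3 = 47 − 27β^3.
So β^3 ≥ 1/27, giving β ≥ (1/27)^(1/3) ≈ 0.333.

0.333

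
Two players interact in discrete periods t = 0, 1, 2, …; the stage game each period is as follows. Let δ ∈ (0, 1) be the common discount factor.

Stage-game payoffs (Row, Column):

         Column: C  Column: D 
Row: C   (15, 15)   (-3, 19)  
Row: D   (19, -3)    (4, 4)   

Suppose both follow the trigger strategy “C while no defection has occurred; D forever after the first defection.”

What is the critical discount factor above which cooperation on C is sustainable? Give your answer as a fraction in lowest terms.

4/15

Cooperation forever yields 15 each period: 15/(1−δ).
Deviating yields 19 once, then 4 forever: 19 + 4δ/(1−δ).
No profitable deviation requires 15/(1−δ) ≥ 19 + 4δ/(1−δ).
Multiplying by (1−δ): 15 ≥ 19(1−δ) + 4δ = 19 − 15δ.
So 15δ ≥ 4, i.e. δ ≥ 4/15.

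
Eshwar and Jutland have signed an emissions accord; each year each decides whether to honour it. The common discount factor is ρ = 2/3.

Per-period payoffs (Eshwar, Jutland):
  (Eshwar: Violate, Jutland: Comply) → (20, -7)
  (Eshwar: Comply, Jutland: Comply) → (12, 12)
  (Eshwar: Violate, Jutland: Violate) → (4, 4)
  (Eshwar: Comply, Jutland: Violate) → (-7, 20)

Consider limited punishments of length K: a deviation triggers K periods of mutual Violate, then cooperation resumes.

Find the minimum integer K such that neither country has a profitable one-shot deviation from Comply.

2

No profitable deviation requires (12−4)(ρ+…+ρ^K) ≥ 20−12, i.e. ρ+…+ρ^K ≥ 1 ≈ 1.0000.
With ρ = 2/3, the partial sums are K=1: 0.6667, K=2: 1.1111.
K = 2 is the first length at which the sum reaches 1.0000.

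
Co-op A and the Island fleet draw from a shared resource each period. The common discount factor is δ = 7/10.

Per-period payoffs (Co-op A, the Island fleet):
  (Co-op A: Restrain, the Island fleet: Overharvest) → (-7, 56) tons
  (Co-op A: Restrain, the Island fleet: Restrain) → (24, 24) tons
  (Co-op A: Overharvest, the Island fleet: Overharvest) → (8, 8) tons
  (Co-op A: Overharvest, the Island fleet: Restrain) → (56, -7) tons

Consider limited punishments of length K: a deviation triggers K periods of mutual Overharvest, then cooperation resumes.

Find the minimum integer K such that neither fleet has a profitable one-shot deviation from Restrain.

6

Need Σ_{k=1}^{K} δ^k ≥ (56−24)/(24−8) = 2.0000 at δ = 7/10.
At K = 5 the sum is 1.9412 < 2.0000; at K = 6 it is 2.0588 ≥ 2.0000.
So the minimum punishment length is K = 6.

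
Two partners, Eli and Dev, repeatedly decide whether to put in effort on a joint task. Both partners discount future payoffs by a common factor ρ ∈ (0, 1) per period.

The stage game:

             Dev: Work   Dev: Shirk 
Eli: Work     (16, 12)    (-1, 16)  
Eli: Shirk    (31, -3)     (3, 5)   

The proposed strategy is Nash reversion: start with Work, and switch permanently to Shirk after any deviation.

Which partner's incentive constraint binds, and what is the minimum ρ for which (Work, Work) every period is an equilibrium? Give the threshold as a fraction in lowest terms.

Eli: cooperation gives 16 each period; deviation gives 31 once then 3 forever.
  16/(1−ρ) ≥ 31 + 3ρ/(1−ρ) ⇒ ρ ≥ 15/28.
Dev: cooperation gives 12 each period; deviation gives 16 once then 5 forever.
  ρ ≥ 4/11.
Both must hold, so the binding constraint is Eli's: ρ ≥ 15/28.

Eli; ρ ≥ 15/28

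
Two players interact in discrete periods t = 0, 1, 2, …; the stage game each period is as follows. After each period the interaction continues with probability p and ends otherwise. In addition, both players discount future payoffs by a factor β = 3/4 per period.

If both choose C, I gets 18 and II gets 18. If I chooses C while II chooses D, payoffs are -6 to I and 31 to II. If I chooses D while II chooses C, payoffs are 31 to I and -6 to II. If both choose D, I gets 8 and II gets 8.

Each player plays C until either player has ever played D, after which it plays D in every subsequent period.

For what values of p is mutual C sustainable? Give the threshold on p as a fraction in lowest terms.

52/69

With continuation probability p and discount β, the effective per-period discount factor is βp.
Grim-trigger IC: βp ≥ (31−18)/(31−8) = 13/23.
So p ≥ (13/23)/(3/4) = 52/69.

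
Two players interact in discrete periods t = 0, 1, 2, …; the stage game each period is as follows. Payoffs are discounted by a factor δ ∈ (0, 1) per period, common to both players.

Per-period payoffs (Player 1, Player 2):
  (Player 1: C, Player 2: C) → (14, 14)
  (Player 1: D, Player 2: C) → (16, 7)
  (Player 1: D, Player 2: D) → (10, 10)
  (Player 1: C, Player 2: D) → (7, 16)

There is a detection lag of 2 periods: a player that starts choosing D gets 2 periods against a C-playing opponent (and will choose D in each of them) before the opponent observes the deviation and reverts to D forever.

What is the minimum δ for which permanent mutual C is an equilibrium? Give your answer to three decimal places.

0.577

The best deviation is to choose D for all 2 undetected periods, earning 16 each, then 10 forever once detected.
Deviation value: 16(1−δ^2)/(1−δ) + 10δ^2/(1−δ); cooperation value: 14/(1−δ).
IC: 14 ≥ 16(1−δ^2) + 10δ^2 = 16 − 6δ^2.
So δ^2 ≥ 2/6 = 1/3, giving δ ≥ (1/3)^(1/2) ≈ 0.577.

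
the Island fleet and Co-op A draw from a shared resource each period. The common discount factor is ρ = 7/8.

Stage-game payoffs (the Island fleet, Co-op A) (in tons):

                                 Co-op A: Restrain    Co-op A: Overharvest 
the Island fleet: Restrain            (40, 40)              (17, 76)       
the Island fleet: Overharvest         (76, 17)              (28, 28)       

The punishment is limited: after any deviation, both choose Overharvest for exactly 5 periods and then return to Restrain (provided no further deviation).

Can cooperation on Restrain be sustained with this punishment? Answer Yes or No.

Comparing payoff streams over the 6 periods until play realigns: cooperate → 40(1+ρ+…+ρ^5); deviate → 76 + 28(ρ+…+ρ^5).
Cooperation is sustained iff (40−28)(ρ+…+ρ^5) ≥ 76−40.
ρ+…+ρ^5 = 7/8·(1−(7/8)^5)/(1−7/8) = 3.4096, and (76−40)/(40−28) = 3.0000.
3.4096 ≥ 3.0000, so cooperation is sustainable.

Yes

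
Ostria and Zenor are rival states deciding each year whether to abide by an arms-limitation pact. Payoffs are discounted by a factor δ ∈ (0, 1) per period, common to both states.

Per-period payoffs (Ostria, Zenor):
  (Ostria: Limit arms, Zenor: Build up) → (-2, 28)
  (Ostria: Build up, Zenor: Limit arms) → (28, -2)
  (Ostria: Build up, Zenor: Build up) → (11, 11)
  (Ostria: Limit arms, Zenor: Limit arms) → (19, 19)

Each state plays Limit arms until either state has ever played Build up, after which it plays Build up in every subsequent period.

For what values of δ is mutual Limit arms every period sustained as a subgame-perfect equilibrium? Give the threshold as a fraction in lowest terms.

Under grim trigger the critical discount factor is (T−C)/(T−P) with T = 28, C = 19, P = 11.
δ* = (28−19)/(28−11) = 9/17.

9/17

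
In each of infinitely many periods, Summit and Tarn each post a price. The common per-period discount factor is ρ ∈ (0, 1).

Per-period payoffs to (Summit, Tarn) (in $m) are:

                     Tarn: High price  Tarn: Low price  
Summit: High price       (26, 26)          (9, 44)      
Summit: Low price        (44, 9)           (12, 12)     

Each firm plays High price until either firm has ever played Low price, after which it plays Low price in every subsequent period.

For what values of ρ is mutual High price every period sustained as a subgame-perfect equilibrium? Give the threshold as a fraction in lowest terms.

9/16

26/(1−ρ) ≥ 44 + 12ρ/(1−ρ)
26 ≥ 44 − 32ρ
ρ ≥ 18/32 = 9/16.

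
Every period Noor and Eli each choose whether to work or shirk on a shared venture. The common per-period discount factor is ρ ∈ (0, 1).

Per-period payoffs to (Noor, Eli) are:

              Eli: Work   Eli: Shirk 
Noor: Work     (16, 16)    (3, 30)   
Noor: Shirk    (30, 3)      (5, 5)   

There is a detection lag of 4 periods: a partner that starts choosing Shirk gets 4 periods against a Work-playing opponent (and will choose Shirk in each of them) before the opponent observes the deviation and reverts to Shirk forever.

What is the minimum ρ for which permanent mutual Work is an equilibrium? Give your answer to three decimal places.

0.865

The best deviation is to choose Shirk for all 4 undetected periods, earning 30 each, then 5 forever once detected.
Deviation value: 30(1−ρ^4)/(1−ρ) + 5ρ^4/(1−ρ); cooperation value: 16/(1−ρ).
IC: 16 ≥ 30(1−ρ^4) + 5ρ^4 = 30 − 25ρ^4.
So ρ^4 ≥ 14/25, giving ρ ≥ (14/25)^(1/4) ≈ 0.865.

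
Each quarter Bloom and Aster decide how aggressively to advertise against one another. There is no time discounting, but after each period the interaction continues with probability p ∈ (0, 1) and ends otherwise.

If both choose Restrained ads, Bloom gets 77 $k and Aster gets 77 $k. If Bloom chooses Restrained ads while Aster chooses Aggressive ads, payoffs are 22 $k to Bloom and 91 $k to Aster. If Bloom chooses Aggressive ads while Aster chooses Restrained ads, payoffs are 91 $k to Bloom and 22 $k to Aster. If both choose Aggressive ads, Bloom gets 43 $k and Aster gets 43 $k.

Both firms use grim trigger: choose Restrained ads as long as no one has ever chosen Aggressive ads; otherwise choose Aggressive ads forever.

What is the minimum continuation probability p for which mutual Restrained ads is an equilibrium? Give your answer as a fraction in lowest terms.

With no time discounting, the continuation probability p plays the role of the discount factor.
Grim-trigger IC: 77/(1−p) ≥ 91 + 43p/(1−p) ⇒ p ≥ (91−77)/(91−43) = 7/24.

7/24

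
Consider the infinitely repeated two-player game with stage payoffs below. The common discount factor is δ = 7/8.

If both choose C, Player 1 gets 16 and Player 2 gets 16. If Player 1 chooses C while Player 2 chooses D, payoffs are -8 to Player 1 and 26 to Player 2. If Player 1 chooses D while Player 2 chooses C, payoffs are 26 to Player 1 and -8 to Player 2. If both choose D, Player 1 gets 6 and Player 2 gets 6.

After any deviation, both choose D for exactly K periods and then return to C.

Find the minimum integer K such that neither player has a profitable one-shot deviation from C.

No profitable deviation requires (16−6)(δ+…+δ^K) ≥ 26−16, i.e. δ+…+δ^K ≥ 1 ≈ 1.0000.
With δ = 7/8, the partial sums are K=1: 0.8750, K=2: 1.6406.
K = 2 is the first length at which the sum reaches 1.0000.

2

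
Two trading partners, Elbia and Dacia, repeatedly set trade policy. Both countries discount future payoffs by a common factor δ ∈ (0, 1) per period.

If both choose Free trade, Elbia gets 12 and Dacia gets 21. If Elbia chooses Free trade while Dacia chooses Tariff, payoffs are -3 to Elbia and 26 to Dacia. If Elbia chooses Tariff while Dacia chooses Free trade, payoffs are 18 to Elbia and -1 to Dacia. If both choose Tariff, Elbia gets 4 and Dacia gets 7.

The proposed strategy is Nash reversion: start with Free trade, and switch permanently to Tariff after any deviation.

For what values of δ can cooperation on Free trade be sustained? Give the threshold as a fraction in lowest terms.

For Elbia: deviation gain 18−12 = 6, per-period punishment loss 12−4 = 8. IC gives δ ≥ 6/14 = 3/7.
For Dacia: gain 5, loss 14 per period, so δ ≥ 5/19.
The tighter constraint is Elbia's, so cooperation needs δ ≥ 3/7.

3/7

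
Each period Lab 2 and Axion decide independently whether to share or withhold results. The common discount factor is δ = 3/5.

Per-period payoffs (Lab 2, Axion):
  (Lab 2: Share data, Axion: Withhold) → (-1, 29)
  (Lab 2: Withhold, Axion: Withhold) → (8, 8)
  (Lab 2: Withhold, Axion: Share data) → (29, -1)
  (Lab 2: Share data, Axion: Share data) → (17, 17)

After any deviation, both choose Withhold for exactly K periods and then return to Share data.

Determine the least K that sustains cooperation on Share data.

5

IC: δ(1−δ^K)/(1−δ) ≥ (29−17)/(17−8) = 4/3.
With δ = 3/5: need 1 − δ^K ≥ 4/3·(1−3/5)/(3/5), i.e. δ^K ≤ 0.1111.
Since (3/5)^4 = 0.1296 and (3/5)^5 = 0.0778, the smallest such K is 5.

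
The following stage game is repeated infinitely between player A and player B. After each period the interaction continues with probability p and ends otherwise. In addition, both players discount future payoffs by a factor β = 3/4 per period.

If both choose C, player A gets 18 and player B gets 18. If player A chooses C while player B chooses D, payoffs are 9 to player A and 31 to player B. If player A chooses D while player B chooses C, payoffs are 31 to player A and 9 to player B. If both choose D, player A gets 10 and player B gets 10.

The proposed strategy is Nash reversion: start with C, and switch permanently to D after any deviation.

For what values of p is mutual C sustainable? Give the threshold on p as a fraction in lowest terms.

52/63

Expected continuation weight on next period's payoff is β·p = 3/4·p, which plays the role of the discount factor.
Cooperation requires 3/4·p ≥ (31−18)/(31−10) = 13/21, hence p ≥ 52/63.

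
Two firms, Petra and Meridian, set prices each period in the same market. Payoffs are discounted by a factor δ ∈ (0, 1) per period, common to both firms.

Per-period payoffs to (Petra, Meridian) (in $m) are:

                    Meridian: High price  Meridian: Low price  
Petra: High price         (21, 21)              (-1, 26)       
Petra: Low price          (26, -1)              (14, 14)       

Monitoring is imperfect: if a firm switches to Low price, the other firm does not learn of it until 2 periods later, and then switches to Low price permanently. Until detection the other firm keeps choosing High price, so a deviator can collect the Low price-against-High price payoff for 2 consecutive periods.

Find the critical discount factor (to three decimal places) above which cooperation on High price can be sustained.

The best deviation is to choose Low price for all 2 undetected periods, earning 26 each, then 14 forever once detected.
Deviation value: 26(1−δ^2)/(1−δ) + 14δ^2/(1−δ); cooperation value: 21/(1−δ).
IC: 21 ≥ 26(1−δ^2) + 14δ^2 = 26 − 12δ^2.
So δ^2 ≥ 5/12, giving δ ≥ (5/12)^(1/2) ≈ 0.645.

0.645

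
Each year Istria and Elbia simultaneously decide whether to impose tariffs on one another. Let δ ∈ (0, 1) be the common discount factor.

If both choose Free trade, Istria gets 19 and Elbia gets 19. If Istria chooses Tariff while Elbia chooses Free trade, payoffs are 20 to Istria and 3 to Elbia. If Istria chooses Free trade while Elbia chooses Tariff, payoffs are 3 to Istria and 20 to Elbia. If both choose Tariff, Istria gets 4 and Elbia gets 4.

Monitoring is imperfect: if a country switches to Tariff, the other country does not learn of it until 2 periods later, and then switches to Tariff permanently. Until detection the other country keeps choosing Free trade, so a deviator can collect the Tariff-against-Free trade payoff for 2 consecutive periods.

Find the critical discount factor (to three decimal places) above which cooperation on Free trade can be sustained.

0.250

Deviating for the 2 undetected periods gains 20−19 = 1 per period over cooperation, then loses 19−4 = 15 per period forever once punishment starts.
Gain: 1(1 + δ + … + δ^1); loss: 15·δ^2/(1−δ).
No profitable deviation ⇔ 1(1−δ^2) ≤ 15·δ^2, i.e. δ^2 ≥ 1/(1+15) = 1/16.
Hence δ ≥ (1/16)^(1/2) ≈ 0.250.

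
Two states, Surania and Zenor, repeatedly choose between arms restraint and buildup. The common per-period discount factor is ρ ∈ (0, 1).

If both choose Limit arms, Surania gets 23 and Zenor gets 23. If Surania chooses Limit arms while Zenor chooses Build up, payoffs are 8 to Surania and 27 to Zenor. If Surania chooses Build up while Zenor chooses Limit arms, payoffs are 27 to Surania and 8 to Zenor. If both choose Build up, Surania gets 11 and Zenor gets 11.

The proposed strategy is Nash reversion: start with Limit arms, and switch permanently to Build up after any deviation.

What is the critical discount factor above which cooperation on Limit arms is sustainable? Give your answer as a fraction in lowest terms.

1/4

One-period gain from deviating is 27 − 23 = 4. The loss is 23 − 11 = 12 in every subsequent period, with present value 12·ρ/(1−ρ).
Deviation is unprofitable when 12·ρ/(1−ρ) ≥ 4, i.e. ρ/(1−ρ) ≥ 1/3.
Equivalently ρ ≥ 4/(4+12) = 1/4.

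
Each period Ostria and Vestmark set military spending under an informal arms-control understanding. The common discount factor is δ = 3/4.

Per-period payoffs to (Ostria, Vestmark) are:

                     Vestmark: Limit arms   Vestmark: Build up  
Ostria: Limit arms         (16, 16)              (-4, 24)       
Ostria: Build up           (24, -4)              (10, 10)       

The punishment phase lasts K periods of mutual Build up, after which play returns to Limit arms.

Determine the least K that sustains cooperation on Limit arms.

3

Need Σ_{k=1}^{K} δ^k ≥ (24−16)/(16−10) = 1.3333 at δ = 3/4.
At K = 2 the sum is 1.3125 < 1.3333; at K = 3 it is 1.7344 ≥ 1.3333.
So the minimum punishment length is K = 3.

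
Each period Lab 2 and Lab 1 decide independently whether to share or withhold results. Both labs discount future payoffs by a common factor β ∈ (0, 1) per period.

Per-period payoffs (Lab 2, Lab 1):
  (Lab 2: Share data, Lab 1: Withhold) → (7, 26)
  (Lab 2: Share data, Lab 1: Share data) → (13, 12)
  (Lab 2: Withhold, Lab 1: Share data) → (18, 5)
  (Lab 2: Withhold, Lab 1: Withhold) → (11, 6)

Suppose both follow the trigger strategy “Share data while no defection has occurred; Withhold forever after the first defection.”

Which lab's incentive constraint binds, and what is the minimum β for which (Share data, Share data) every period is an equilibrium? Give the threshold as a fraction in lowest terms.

Lab 2; β ≥ 5/7

Lab 2: cooperation gives 13 each period; deviation gives 18 once then 11 forever.
  13/(1−β) ≥ 18 + 11β/(1−β) ⇒ β ≥ 5/7.
Lab 1: cooperation gives 12 each period; deviation gives 26 once then 6 forever.
  β ≥ 14/20 = 7/10.
Both must hold, so the binding constraint is Lab 2's: β ≥ 5/7.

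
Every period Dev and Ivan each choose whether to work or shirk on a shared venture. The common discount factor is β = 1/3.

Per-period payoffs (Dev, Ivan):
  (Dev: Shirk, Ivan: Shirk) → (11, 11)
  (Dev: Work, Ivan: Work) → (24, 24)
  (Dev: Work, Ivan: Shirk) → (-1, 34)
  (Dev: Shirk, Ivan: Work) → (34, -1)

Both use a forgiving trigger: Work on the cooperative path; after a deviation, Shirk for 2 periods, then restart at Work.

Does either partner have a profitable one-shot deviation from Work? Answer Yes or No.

A one-shot deviation gives 34 now, then 11 for 2 periods, then back to 24.
Gain from deviating: (34−24) today; loss: (24−11) in each of the next 2 periods.
No-deviation condition: (24−11)(β+…+β^2) ≥ 34−24, i.e. β+…+β^2 ≥ 10/13.
At β = 1/3: β+…+β^2 = 0.4444 < 0.7692.
So cooperation is not sustainable.

Yes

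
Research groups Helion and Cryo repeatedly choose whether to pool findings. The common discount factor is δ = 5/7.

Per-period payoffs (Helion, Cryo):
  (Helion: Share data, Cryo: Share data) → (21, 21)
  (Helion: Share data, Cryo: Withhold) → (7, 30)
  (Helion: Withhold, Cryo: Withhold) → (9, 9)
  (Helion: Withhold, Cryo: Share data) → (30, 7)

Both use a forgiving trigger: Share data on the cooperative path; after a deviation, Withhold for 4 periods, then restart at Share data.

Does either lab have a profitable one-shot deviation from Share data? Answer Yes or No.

No

A one-shot deviation gives 30 now, then 9 for 4 periods, then back to 21.
Gain from deviating: (30−21) today; loss: (21−9) in each of the next 4 periods.
No-deviation condition: (21−9)(δ+…+δ^4) ≥ 30−21, i.e. δ+…+δ^4 ≥ 3/4.
At δ = 5/7: δ+…+δ^4 = 1.8492 ≥ 0.7500.
So cooperation is sustainable.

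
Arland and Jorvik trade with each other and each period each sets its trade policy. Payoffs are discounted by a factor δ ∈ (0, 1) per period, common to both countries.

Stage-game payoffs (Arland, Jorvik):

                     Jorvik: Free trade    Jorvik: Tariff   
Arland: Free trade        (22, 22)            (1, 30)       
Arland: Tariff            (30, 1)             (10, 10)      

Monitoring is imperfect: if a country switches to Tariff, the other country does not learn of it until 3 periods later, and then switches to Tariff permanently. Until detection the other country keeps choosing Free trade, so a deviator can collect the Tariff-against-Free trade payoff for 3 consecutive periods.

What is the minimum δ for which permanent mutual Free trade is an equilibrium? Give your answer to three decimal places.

0.737

The best deviation is to choose Tariff for all 3 undetected periods, earning 30 each, then 10 forever once detected.
Deviation value: 30(1−δ^3)/(1−δ) + 10δ^3/(1−δ); cooperation value: 22/(1−δ).
IC: 22 ≥ 30(1−δ^3) + 10δ^3 = 30 − 20δ^3.
So δ^3 ≥ 8/20 = 2/5, giving δ ≥ (2/5)^(1/3) ≈ 0.737.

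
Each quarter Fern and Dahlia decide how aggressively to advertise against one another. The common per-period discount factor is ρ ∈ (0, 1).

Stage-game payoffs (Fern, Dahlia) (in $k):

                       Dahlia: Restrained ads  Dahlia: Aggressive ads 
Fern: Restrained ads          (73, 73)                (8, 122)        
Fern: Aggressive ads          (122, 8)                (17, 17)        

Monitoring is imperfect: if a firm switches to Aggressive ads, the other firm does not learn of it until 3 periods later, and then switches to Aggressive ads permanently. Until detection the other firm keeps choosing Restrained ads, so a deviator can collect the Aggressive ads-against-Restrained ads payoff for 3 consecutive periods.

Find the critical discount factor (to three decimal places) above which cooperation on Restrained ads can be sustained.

The best deviation is to choose Aggressive ads for all 3 undetected periods, earning 122 each, then 17 forever once detected.
Deviation value: 122(1−ρ^3)/(1−ρ) + 17ρ^3/(1−ρ); cooperation value: 73/(1−ρ).
IC: 73 ≥ 122(1−ρ^3) + 17ρ^3 = 122 − 105ρ^3.
So ρ^3 ≥ 49/105 = 7/15, giving ρ ≥ (7/15)^(1/3) ≈ 0.776.

0.776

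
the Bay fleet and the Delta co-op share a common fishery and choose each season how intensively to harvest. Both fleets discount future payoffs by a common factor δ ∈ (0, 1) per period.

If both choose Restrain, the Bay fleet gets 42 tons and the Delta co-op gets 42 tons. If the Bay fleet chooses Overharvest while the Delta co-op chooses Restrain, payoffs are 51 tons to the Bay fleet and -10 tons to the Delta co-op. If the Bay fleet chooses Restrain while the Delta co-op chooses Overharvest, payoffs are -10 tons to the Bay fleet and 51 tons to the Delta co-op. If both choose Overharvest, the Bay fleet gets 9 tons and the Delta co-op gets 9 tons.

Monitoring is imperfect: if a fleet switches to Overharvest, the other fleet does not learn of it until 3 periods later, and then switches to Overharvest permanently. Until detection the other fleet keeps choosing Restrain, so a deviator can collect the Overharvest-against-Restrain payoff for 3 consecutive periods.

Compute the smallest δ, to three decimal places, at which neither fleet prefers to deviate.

A deviator earns 51 for 3 periods, then 9 forever; cooperating earns 42 forever. Multiplying the IC by (1−δ):
42 ≥ 51(1−δ^3) + 9δ^3, so 42·δ^3 ≥ 9 and δ^3 ≥ 3/14.
δ ≥ (3/14)^(1/3) ≈ 0.598.

0.598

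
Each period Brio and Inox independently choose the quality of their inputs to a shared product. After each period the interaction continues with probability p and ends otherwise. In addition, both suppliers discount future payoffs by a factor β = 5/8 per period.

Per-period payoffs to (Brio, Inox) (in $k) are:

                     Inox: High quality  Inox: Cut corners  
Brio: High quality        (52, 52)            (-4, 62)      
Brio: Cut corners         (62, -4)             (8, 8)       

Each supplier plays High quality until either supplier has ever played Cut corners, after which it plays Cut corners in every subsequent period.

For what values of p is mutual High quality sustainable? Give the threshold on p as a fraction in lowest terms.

Expected continuation weight on next period's payoff is β·p = 5/8·p, which plays the role of the discount factor.
Cooperation requires 5/8·p ≥ (62−52)/(62−8) = 5/27, hence p ≥ 8/27.

8/27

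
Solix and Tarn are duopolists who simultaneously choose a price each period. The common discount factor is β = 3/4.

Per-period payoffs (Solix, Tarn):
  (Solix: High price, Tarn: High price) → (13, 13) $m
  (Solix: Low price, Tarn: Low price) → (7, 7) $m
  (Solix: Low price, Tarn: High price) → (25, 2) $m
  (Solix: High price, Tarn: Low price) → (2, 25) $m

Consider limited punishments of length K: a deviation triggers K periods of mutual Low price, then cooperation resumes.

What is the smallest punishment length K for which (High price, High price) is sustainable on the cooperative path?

IC: β(1−β^K)/(1−β) ≥ (25−13)/(13−7) = 2.
With β = 3/4: need 1 − β^K ≥ 2·(1−3/4)/(3/4), i.e. β^K ≤ 0.3333.
Since (3/4)^3 = 0.4219 and (3/4)^4 = 0.3164, the smallest such K is 4.

4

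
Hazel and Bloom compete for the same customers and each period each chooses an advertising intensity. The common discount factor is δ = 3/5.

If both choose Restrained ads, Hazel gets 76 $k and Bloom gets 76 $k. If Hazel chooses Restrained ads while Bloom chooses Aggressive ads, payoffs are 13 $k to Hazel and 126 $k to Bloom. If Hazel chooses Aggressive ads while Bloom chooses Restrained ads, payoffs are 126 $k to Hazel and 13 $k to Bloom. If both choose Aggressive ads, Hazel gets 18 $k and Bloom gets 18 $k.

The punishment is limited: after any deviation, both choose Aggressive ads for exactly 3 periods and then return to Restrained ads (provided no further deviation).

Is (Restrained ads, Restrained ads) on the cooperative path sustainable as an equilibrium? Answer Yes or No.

A one-shot deviation gives 126 now, then 18 for 3 periods, then back to 76.
Gain from deviating: (126−76) today; loss: (76−18) in each of the next 3 periods.
No-deviation condition: (76−18)(δ+…+δ^3) ≥ 126−76, i.e. δ+…+δ^3 ≥ 25/29.
At δ = 3/5: δ+…+δ^3 = 1.1760 ≥ 0.8621.
So cooperation is sustainable.

Yes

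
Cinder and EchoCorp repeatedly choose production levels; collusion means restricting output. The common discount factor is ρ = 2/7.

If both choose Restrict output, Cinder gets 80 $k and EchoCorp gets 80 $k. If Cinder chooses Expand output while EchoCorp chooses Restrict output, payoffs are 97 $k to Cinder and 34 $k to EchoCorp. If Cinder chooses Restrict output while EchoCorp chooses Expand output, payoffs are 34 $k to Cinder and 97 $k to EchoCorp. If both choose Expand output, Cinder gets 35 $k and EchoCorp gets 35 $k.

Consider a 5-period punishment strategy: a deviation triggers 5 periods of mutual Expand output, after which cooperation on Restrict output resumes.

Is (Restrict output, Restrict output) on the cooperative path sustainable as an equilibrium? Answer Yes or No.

Yes

A one-shot deviation gives 97 now, then 35 for 5 periods, then back to 80.
Gain from deviating: (97−80) today; loss: (80−35) in each of the next 5 periods.
No-deviation condition: (80−35)(ρ+…+ρ^5) ≥ 97−80, i.e. ρ+…+ρ^5 ≥ 17/45.
At ρ = 2/7: ρ+…+ρ^5 = 0.3992 ≥ 0.3778.
So cooperation is sustainable.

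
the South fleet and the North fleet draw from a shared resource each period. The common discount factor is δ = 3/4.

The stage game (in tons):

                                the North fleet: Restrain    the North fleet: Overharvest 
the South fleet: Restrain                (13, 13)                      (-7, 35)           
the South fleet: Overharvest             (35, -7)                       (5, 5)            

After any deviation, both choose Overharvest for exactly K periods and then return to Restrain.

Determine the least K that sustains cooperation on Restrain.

9

Need Σ_{k=1}^{K} δ^k ≥ (35−13)/(13−5) = 2.7500 at δ = 3/4.
At K = 8 the sum is 2.6997 < 2.7500; at K = 9 it is 2.7747 ≥ 2.7500.
So the minimum punishment length is K = 9.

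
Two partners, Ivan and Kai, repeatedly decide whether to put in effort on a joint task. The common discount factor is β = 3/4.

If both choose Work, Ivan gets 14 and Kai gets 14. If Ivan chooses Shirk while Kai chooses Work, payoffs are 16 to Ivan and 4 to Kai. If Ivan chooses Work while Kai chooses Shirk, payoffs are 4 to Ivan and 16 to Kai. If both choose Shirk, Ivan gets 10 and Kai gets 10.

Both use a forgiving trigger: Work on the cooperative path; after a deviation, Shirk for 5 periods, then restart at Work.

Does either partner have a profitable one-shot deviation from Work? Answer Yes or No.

No

IC: β+…+β^5 ≥ (16−14)/(14−10) = 1/2.
At β = 3/4: partial sum = 2.2881 ≥ 0.5000. Cooperation sustainable.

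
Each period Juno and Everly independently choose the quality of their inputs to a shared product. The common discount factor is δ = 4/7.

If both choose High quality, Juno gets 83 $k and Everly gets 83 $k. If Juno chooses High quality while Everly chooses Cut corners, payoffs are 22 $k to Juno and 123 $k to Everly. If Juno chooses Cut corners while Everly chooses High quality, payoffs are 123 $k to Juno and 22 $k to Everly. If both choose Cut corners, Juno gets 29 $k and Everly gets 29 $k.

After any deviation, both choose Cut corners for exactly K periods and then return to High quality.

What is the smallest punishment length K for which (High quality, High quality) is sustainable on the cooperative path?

No profitable deviation requires (83−29)(δ+…+δ^K) ≥ 123−83, i.e. δ+…+δ^K ≥ 20/27 ≈ 0.7407.
With δ = 4/7, the partial sums are K=1: 0.5714, K=2: 0.8980.
K = 2 is the first length at which the sum reaches 0.7407.

2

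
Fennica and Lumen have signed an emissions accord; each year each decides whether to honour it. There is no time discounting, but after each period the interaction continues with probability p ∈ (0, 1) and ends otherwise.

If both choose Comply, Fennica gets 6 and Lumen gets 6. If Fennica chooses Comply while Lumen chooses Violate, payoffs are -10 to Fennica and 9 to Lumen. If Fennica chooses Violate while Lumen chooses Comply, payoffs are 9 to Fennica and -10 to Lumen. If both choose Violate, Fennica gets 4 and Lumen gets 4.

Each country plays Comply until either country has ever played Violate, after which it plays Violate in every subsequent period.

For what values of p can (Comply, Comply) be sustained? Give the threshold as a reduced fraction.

3/5

With no time discounting, the continuation probability p plays the role of the discount factor.
Grim-trigger IC: 6/(1−p) ≥ 9 + 4p/(1−p) ⇒ p ≥ (9−6)/(9−4) = 3/5.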